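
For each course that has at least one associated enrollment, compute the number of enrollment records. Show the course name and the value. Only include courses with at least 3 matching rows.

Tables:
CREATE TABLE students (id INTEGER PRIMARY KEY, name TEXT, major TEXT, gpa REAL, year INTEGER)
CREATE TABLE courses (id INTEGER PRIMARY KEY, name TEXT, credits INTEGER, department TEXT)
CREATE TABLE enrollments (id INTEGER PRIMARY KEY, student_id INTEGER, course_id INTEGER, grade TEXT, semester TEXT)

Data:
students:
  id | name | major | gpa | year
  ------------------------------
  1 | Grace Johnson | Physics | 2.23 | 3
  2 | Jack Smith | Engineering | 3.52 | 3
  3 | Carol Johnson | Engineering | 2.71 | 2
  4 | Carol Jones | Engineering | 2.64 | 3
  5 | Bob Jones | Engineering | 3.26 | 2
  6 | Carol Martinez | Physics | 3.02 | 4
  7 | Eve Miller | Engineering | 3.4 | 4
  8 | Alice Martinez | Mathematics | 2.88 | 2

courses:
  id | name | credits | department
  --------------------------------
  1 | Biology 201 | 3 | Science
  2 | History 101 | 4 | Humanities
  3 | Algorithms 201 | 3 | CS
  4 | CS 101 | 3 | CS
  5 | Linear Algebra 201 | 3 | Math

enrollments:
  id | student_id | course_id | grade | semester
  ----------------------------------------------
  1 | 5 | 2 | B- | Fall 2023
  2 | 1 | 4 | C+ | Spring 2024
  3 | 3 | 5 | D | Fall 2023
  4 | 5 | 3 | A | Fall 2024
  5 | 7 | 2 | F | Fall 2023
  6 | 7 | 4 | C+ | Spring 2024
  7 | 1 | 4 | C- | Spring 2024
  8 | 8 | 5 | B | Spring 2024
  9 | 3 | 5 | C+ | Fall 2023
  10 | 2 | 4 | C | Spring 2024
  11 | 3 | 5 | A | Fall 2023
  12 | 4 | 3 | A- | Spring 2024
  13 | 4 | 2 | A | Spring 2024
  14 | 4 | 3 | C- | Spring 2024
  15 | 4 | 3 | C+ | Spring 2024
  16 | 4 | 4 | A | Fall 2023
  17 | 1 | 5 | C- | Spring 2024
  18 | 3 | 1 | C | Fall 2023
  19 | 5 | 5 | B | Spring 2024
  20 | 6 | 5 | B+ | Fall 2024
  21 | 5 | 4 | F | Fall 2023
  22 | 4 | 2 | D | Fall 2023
SELECT p.name, COUNT(*) AS n FROM enrollments c JOIN courses p ON c.course_id = p.id GROUP BY p.id, p.name HAVING COUNT(*) >= 3

Execution result:
name | n
History 101 | 4
Algorithms 201 | 4
CS 101 | 6
Linear Algebra 201 | 7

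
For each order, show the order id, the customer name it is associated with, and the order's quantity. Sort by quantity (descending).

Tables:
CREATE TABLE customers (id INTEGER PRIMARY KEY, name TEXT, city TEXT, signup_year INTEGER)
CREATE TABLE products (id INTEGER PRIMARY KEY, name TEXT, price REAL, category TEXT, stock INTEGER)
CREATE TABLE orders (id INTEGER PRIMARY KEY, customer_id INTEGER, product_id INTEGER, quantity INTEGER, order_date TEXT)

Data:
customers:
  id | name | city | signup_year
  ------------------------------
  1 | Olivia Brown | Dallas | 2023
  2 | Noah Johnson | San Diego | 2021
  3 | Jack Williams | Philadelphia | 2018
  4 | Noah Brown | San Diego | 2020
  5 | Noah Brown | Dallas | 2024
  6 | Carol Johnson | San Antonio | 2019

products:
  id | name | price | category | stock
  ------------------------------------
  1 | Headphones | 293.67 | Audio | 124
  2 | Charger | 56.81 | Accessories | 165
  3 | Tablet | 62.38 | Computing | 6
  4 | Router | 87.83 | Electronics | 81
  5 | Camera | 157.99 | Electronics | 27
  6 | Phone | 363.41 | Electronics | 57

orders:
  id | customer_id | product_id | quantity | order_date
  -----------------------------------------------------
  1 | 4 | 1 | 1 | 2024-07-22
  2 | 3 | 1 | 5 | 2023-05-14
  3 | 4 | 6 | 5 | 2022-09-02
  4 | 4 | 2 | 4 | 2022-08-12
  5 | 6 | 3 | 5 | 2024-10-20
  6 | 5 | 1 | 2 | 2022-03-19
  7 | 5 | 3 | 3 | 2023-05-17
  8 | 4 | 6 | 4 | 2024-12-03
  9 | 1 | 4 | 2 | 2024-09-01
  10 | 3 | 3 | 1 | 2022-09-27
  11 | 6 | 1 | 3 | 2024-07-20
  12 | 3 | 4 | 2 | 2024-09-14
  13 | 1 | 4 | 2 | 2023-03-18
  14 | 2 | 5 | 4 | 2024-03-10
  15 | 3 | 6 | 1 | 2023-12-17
SELECT c.id, p.name AS customer, c.quantity FROM orders c JOIN customers p ON c.customer_id = p.id ORDER BY c.quantity DESC

Execution result:
id | customer | quantity
2 | Jack Williams | 5
3 | Noah Brown | 5
5 | Carol Johnson | 5
4 | Noah Brown | 4
8 | Noah Brown | 4
14 | Noah Johnson | 4
7 | Noah Brown | 3
11 | Carol Johnson | 3
6 | Noah Brown | 2
9 | Olivia Brown | 2
12 | Jack Williams | 2
13 | Olivia Brown | 2
1 | Noah Brown | 1
10 | Jack Williams | 1
15 | Jack Williams | 1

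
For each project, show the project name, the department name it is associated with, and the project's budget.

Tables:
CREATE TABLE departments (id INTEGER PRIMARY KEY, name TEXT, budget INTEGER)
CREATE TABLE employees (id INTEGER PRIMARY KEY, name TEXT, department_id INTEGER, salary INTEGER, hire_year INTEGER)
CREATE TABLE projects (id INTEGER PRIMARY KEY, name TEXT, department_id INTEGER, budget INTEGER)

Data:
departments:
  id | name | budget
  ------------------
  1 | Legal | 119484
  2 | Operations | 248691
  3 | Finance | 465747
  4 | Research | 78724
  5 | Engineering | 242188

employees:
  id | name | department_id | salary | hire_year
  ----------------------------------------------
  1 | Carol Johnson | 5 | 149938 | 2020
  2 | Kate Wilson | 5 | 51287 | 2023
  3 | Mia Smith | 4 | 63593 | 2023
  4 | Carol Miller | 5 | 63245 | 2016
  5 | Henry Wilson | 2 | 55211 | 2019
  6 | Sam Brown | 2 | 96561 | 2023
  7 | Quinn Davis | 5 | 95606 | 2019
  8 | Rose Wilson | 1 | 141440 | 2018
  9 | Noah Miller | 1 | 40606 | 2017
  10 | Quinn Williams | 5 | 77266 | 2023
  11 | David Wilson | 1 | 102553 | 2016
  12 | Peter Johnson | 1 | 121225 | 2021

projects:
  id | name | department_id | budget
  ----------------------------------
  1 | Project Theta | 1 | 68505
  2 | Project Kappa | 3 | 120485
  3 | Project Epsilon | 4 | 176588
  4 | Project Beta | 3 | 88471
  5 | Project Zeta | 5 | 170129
SELECT c.name, p.name AS department, c.budget FROM projects c JOIN departments p ON c.department_id = p.id

Execution result:
name | department | budget
Project Theta | Legal | 68505
Project Kappa | Finance | 120485
Project Epsilon | Research | 176588
Project Beta | Finance | 88471
Project Zeta | Engineering | 170129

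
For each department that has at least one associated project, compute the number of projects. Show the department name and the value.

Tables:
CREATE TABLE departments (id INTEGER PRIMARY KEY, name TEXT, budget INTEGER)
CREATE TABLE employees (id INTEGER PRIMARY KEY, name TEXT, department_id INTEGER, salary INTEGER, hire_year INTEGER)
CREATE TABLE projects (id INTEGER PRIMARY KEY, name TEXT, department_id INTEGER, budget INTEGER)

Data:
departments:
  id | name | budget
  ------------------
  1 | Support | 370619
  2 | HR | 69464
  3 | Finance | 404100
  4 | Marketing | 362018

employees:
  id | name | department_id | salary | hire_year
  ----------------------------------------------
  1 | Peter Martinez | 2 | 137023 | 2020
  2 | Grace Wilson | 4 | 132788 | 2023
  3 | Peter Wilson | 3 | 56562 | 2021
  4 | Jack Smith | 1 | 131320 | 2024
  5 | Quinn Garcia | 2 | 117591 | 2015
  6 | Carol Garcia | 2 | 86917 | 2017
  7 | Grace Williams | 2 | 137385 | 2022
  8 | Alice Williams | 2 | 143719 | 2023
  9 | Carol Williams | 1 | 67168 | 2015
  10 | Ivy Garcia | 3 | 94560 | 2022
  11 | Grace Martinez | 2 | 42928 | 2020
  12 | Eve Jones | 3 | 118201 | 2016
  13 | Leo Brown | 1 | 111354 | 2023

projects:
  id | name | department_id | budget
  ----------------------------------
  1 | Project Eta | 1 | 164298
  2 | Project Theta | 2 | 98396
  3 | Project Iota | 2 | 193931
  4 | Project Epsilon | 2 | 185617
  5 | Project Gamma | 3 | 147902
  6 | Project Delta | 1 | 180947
SELECT p.name, COUNT(*) AS n FROM projects c JOIN departments p ON c.department_id = p.id GROUP BY p.id, p.name

Execution result:
name | n
Support | 2
HR | 3
Finance | 1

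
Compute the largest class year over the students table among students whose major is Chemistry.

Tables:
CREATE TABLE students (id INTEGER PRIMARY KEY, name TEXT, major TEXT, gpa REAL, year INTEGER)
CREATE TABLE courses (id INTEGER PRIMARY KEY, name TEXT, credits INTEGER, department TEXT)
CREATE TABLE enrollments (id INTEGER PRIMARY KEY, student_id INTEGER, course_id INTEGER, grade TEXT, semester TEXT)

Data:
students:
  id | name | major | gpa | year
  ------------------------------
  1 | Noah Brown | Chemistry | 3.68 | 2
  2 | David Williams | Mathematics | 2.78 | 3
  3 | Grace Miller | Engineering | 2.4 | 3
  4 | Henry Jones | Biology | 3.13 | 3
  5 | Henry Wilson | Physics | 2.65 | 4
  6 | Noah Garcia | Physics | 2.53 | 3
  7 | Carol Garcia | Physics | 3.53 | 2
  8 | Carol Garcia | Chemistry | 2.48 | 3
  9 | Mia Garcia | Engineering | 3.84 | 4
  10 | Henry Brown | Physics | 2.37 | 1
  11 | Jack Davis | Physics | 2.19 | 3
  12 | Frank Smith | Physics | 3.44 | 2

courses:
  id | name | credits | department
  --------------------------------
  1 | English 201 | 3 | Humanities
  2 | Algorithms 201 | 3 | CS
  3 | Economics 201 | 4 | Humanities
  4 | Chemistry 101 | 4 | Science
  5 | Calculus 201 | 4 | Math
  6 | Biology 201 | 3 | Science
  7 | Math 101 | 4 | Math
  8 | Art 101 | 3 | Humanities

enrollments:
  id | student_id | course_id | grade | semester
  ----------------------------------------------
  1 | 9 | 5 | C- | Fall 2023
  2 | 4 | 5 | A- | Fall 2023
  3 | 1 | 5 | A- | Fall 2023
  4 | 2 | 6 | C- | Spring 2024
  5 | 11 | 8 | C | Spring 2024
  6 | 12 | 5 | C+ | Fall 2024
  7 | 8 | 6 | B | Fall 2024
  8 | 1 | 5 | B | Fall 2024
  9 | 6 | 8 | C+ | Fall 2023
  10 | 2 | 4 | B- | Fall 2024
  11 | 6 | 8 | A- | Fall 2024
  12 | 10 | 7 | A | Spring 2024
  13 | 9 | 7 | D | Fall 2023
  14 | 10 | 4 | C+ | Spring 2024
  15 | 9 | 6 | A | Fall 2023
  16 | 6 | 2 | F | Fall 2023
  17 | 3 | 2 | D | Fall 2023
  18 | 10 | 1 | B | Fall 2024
SELECT MAX(year) FROM students WHERE major = 'Chemistry'

Execution result:
3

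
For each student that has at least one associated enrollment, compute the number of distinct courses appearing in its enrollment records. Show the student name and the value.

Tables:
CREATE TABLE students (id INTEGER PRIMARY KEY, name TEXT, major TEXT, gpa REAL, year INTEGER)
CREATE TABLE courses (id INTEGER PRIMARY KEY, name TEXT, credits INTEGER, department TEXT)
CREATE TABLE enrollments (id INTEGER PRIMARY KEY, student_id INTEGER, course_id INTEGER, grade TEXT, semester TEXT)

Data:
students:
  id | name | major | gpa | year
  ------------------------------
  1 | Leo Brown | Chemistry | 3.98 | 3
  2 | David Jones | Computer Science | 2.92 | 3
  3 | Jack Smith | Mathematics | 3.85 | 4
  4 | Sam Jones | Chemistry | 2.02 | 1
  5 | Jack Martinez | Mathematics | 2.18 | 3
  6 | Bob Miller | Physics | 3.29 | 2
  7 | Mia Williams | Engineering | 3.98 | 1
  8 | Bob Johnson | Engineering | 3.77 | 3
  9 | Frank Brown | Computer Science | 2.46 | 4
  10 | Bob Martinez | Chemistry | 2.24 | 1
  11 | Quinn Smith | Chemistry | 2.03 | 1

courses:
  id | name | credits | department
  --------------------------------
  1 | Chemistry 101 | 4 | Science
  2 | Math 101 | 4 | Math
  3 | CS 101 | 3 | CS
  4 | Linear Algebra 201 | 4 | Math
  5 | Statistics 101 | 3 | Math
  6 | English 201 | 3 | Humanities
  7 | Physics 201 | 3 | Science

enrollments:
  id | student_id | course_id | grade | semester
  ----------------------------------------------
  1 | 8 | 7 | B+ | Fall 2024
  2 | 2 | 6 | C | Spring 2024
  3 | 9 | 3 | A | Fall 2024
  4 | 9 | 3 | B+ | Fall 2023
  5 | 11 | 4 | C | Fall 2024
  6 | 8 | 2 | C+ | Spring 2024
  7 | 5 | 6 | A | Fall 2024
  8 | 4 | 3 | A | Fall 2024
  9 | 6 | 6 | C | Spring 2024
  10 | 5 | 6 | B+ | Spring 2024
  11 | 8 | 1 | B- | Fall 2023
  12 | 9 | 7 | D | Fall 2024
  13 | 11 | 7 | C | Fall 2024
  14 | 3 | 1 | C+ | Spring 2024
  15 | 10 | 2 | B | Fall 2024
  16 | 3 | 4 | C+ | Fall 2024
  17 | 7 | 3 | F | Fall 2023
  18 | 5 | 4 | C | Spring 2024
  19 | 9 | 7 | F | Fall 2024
SELECT p.name, COUNT(DISTINCT c.course_id) AS distinct_course_count FROM enrollments c JOIN students p ON c.student_id = p.id GROUP BY p.id, p.name

Execution result:
name | distinct_course_count
David Jones | 1
Jack Smith | 2
Sam Jones | 1
Jack Martinez | 2
Bob Miller | 1
Mia Williams | 1
Bob Johnson | 3
Frank Brown | 2
Bob Martinez | 1
Quinn Smith | 2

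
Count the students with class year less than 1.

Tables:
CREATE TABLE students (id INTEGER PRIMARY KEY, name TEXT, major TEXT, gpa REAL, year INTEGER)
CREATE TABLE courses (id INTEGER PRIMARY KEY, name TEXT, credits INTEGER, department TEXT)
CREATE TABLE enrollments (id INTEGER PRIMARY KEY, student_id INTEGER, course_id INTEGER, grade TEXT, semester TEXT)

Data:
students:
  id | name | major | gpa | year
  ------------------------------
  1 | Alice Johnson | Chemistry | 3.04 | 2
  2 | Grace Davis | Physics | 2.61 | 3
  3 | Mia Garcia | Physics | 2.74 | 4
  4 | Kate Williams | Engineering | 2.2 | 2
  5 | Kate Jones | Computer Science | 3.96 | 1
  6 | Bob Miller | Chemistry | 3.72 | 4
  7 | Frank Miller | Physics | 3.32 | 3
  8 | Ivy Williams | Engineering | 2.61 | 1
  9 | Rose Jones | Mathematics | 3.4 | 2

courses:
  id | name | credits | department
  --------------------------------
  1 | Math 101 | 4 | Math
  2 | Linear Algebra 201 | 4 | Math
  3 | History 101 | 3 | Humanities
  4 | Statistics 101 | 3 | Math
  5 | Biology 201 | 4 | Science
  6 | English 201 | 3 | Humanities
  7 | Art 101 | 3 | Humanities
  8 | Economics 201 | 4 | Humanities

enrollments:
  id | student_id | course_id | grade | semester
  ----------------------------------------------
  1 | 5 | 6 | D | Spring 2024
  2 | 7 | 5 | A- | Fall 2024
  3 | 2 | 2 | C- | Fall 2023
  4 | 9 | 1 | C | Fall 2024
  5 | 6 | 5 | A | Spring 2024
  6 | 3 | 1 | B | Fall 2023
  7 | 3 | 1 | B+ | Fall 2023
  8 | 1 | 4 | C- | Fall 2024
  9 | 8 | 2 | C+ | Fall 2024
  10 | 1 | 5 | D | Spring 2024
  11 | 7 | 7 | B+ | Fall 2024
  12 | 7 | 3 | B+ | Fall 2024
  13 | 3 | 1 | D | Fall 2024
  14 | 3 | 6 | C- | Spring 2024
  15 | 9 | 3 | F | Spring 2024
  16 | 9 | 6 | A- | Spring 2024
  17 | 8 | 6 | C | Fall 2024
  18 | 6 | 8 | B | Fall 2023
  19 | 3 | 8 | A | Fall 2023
SELECT COUNT(*) FROM students WHERE year < 1

Execution result:
0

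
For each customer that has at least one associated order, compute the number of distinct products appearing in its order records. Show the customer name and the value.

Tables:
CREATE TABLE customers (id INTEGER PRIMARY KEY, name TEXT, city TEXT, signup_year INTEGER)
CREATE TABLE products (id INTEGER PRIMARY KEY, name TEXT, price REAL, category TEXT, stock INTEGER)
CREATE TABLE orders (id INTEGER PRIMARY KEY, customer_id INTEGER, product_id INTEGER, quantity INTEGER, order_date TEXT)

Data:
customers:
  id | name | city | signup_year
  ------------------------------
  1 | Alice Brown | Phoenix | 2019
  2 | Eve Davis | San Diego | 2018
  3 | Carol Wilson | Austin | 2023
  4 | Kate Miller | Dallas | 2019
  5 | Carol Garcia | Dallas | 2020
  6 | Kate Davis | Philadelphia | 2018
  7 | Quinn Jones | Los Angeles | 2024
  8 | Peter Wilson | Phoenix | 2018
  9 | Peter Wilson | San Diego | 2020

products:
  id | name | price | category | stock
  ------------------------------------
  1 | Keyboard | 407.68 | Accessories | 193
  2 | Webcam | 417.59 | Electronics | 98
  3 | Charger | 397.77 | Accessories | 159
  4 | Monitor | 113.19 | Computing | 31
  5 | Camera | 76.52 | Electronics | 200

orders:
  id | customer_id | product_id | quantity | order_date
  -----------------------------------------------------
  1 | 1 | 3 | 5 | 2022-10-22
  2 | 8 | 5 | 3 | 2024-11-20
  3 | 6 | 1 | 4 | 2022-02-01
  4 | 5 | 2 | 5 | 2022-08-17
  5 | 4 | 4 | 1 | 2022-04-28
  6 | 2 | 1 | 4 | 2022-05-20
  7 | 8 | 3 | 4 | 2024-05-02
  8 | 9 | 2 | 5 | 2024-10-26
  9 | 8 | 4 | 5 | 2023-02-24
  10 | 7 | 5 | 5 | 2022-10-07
SELECT p.name, COUNT(DISTINCT c.product_id) AS distinct_product_count FROM orders c JOIN customers p ON c.customer_id = p.id GROUP BY p.id, p.name

Execution result:
name | distinct_product_count
Alice Brown | 1
Eve Davis | 1
Kate Miller | 1
Carol Garcia | 1
Kate Davis | 1
Quinn Jones | 1
Peter Wilson | 3
Peter Wilson | 1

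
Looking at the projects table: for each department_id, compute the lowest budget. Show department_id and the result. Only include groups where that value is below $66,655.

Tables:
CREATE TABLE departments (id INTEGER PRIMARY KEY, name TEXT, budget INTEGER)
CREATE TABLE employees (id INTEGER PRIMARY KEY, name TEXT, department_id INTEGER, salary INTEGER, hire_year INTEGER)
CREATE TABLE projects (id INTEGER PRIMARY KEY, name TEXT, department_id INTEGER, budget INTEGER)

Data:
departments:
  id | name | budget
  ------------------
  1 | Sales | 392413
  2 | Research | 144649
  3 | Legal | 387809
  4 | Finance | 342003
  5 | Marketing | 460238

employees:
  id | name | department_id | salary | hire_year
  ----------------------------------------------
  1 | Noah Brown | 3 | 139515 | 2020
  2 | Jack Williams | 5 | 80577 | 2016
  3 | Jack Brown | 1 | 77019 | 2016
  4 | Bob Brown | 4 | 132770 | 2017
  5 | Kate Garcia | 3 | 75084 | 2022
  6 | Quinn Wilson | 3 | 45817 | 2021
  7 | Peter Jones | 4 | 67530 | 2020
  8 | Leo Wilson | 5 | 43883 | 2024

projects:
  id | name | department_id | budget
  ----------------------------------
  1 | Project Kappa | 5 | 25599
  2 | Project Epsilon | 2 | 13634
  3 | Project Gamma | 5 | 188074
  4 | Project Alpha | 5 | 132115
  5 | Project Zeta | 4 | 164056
SELECT department_id, MIN(budget) AS min_budget FROM projects GROUP BY department_id HAVING MIN(budget) < 66655

Execution result:
department_id | min_budget
2 | 13634
5 | 25599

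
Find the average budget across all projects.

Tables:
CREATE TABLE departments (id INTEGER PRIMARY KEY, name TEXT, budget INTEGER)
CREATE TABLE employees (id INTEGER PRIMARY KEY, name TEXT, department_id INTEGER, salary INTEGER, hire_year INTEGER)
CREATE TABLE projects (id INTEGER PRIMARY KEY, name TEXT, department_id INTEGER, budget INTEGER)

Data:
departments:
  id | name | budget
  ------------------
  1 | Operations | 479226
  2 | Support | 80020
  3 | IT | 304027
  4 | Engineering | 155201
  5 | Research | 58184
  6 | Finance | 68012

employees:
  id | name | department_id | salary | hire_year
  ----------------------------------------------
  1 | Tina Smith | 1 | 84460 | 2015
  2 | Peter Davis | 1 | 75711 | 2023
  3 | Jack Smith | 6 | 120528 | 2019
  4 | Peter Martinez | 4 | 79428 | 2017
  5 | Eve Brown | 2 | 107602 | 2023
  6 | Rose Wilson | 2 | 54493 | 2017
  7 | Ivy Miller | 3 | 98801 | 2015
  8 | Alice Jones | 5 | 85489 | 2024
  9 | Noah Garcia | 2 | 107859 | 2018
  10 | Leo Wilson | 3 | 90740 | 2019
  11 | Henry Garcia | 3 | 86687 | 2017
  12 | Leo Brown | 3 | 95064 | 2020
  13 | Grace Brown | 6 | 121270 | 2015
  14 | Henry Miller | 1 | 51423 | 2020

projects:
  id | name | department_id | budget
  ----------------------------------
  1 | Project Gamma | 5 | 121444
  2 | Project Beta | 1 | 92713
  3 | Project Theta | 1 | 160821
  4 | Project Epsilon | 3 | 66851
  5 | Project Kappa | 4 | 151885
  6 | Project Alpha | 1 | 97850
SELECT AVG(budget) FROM projects

Execution result:
115260.67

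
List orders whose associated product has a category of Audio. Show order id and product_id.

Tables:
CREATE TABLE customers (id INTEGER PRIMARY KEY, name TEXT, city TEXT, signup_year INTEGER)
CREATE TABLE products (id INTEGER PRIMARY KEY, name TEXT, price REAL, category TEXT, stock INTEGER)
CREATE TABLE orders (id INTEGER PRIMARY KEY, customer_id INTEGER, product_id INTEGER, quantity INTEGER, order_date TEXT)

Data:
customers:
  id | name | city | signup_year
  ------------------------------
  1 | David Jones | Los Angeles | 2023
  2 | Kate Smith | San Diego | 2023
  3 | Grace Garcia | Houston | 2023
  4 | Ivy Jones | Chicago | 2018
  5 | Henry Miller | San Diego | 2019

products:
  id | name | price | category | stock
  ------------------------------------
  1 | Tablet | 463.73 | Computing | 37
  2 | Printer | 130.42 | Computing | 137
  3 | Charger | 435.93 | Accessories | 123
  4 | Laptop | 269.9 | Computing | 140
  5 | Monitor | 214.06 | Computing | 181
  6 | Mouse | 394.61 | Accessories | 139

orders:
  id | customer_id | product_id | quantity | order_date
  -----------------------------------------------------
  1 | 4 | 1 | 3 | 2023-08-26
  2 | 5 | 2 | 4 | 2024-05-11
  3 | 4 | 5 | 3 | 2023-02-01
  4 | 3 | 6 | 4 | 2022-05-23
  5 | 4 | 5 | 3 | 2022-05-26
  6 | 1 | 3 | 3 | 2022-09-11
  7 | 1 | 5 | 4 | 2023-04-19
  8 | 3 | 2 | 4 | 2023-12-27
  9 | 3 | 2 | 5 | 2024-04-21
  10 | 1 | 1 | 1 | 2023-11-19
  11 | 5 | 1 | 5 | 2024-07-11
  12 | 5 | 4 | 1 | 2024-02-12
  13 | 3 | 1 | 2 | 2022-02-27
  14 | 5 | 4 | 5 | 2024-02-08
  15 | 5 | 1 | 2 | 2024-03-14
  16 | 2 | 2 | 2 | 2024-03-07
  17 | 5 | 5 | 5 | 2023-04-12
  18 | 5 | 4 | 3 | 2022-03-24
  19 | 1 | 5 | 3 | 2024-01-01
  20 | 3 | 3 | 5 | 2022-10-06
SELECT id, product_id FROM orders WHERE product_id IN (SELECT id FROM products WHERE category = 'Audio')

Execution result:
(no rows)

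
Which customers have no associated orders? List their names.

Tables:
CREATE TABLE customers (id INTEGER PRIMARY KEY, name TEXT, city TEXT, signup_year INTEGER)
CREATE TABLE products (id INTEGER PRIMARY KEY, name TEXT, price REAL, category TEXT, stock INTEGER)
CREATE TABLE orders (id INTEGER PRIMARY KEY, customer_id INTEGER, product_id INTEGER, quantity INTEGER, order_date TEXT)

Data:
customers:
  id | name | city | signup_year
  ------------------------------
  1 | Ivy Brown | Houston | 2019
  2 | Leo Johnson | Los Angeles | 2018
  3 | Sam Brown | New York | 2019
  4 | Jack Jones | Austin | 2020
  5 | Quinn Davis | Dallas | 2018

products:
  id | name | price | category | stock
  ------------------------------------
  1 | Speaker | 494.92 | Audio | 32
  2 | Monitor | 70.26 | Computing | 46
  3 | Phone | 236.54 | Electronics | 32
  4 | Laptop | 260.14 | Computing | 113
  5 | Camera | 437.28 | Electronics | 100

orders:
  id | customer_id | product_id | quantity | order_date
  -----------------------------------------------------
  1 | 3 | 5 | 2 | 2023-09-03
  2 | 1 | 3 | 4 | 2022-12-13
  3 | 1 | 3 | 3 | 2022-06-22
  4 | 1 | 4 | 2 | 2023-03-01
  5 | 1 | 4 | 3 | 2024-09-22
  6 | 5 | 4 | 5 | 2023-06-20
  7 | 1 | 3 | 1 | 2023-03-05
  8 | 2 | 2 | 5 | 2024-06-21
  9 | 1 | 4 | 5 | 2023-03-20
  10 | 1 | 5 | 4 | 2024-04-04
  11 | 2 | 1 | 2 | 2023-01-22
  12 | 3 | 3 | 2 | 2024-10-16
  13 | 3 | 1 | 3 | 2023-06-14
SELECT p.name FROM customers p LEFT JOIN orders c ON c.customer_id = p.id WHERE c.id IS NULL

Execution result:
Jack Jones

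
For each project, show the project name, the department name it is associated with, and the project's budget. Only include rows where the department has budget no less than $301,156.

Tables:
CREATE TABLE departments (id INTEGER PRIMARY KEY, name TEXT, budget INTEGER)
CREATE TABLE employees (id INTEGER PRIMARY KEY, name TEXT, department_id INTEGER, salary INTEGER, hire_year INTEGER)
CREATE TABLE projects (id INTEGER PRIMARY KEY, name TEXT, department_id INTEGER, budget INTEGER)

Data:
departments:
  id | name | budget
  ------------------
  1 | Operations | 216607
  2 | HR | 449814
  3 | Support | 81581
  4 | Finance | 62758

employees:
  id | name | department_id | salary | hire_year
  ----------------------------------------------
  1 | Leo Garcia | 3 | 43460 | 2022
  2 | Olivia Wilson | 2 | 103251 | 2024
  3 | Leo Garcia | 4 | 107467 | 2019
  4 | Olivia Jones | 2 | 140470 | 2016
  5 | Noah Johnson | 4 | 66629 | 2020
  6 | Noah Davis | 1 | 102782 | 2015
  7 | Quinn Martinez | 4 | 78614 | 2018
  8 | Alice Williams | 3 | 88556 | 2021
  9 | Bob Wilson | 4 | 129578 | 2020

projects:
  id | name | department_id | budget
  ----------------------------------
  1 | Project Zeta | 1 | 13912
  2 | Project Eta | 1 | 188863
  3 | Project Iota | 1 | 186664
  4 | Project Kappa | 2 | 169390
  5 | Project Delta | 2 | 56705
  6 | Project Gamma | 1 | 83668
SELECT c.name, p.name AS department, c.budget FROM projects c JOIN departments p ON c.department_id = p.id WHERE p.budget >= 301156

Execution result:
name | department | budget
Project Kappa | HR | 169390
Project Delta | HR | 56705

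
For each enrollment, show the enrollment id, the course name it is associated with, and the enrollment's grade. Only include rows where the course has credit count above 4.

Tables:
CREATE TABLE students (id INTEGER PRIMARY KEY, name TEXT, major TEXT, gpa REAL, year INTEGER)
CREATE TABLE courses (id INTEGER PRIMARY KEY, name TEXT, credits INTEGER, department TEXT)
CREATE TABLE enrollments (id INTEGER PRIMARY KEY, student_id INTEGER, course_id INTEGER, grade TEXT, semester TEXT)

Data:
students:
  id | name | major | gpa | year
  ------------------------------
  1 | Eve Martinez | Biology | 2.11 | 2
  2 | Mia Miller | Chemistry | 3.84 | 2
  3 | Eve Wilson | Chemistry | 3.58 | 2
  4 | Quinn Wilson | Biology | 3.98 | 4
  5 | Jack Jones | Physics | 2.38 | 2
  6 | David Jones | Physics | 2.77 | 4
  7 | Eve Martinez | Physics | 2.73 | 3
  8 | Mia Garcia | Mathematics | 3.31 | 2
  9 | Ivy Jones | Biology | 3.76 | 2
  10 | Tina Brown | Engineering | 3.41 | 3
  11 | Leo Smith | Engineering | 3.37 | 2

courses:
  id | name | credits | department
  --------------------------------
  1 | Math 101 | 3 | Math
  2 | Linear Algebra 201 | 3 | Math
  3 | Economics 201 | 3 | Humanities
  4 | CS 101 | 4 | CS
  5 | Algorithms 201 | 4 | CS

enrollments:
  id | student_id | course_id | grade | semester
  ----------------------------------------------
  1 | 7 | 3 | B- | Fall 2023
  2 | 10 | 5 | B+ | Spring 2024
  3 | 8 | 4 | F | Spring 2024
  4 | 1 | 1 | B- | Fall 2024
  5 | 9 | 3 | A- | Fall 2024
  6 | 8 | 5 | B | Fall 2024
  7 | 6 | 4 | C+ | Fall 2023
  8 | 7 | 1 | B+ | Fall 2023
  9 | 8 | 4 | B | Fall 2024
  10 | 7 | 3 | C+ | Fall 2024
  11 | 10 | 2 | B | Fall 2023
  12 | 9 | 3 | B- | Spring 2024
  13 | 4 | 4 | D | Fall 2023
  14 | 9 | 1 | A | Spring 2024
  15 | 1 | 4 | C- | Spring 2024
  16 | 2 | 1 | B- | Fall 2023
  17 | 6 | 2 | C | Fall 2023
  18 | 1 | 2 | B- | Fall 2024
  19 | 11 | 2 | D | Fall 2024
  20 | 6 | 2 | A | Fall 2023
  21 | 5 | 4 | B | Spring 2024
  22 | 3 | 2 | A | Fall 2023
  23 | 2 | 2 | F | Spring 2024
SELECT c.id, p.name AS course, c.grade FROM enrollments c JOIN courses p ON c.course_id = p.id WHERE p.credits > 4

Execution result:
(no rows)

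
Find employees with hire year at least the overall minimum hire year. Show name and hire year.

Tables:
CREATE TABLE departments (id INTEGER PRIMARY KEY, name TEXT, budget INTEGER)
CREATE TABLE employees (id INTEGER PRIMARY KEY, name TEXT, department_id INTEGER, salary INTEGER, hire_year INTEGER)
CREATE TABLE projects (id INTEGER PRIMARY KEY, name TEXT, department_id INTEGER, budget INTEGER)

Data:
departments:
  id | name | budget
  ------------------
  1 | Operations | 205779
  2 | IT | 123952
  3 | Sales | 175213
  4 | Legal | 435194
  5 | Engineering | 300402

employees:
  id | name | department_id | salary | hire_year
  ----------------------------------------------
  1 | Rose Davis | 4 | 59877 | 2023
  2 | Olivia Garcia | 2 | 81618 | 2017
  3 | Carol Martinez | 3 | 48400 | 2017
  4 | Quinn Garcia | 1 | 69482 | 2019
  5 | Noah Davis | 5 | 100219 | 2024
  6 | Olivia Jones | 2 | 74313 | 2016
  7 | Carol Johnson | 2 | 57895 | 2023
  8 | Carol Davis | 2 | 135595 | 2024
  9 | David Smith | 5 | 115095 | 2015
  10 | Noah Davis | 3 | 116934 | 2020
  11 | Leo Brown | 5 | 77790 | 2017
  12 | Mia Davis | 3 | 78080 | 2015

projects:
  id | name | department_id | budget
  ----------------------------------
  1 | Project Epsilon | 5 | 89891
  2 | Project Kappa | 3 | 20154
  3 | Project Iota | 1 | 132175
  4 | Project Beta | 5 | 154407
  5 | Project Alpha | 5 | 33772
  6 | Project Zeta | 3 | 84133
SELECT name, hire_year FROM employees WHERE hire_year >= (SELECT MIN(hire_year) FROM employees)

Execution result:
name | hire_year
Rose Davis | 2023
Olivia Garcia | 2017
Carol Martinez | 2017
Quinn Garcia | 2019
Noah Davis | 2024
Olivia Jones | 2016
Carol Johnson | 2023
Carol Davis | 2024
David Smith | 2015
Noah Davis | 2020
Leo Brown | 2017
Mia Davis | 2015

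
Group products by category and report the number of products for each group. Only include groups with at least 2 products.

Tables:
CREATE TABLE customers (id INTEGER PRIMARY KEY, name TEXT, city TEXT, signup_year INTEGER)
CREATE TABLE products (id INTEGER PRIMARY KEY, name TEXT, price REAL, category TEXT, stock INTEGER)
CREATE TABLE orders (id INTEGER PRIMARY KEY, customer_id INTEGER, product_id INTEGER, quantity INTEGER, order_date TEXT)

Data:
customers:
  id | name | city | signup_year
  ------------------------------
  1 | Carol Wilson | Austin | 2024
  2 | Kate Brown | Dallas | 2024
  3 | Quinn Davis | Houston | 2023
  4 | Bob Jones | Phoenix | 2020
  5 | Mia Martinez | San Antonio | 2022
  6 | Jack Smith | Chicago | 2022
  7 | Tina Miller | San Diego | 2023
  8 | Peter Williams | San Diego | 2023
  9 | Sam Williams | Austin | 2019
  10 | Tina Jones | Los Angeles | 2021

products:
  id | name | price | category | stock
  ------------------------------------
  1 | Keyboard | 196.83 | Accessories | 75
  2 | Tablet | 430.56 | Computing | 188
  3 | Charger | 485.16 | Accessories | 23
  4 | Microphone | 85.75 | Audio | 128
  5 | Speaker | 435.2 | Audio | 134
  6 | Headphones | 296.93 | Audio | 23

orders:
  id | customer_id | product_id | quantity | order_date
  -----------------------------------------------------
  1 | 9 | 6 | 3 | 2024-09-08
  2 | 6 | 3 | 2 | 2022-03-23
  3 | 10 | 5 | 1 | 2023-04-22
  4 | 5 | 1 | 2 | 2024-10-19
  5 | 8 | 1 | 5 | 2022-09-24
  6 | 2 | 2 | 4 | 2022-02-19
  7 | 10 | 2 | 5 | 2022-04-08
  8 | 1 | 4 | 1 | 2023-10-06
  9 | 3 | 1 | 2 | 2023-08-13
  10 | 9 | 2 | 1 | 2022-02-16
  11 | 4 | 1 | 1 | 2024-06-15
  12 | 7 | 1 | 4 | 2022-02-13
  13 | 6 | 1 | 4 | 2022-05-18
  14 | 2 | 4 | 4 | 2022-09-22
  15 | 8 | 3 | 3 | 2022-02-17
SELECT category, COUNT(*) AS n FROM products GROUP BY category HAVING COUNT(*) >= 2

Execution result:
category | n
Accessories | 2
Audio | 3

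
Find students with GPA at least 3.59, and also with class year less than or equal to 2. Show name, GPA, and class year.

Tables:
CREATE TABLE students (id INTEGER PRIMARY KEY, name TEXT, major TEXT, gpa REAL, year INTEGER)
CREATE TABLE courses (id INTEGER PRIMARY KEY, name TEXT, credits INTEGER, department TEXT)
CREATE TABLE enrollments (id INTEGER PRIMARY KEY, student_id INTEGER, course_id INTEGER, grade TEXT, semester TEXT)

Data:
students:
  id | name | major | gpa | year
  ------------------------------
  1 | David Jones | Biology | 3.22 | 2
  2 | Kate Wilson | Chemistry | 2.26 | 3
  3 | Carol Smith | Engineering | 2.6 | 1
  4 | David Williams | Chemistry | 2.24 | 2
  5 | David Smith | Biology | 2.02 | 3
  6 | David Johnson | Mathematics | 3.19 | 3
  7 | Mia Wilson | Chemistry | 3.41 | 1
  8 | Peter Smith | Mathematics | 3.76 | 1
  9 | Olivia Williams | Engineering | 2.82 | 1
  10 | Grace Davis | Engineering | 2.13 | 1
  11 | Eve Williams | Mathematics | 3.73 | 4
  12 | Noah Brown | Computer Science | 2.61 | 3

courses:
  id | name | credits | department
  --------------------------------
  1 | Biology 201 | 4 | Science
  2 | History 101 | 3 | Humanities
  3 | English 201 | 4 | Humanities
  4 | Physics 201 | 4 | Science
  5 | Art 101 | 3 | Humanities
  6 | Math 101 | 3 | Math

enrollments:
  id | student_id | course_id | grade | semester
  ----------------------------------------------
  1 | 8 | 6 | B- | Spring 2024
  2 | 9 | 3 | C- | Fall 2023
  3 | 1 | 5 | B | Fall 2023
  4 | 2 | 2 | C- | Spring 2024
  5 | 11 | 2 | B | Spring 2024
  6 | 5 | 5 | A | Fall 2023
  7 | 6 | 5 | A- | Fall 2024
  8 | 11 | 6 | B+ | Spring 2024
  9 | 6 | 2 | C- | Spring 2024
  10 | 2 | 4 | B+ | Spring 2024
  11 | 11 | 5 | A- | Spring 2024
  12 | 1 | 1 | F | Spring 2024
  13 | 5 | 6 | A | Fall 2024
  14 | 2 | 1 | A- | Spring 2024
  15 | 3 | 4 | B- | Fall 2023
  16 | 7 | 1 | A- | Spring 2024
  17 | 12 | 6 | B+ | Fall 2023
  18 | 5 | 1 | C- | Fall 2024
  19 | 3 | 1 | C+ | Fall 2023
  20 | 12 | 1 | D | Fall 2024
SELECT name, gpa, year FROM students WHERE gpa >= 3.59 AND year <= 2

Execution result:
name | gpa | year
Peter Smith | 3.76 | 1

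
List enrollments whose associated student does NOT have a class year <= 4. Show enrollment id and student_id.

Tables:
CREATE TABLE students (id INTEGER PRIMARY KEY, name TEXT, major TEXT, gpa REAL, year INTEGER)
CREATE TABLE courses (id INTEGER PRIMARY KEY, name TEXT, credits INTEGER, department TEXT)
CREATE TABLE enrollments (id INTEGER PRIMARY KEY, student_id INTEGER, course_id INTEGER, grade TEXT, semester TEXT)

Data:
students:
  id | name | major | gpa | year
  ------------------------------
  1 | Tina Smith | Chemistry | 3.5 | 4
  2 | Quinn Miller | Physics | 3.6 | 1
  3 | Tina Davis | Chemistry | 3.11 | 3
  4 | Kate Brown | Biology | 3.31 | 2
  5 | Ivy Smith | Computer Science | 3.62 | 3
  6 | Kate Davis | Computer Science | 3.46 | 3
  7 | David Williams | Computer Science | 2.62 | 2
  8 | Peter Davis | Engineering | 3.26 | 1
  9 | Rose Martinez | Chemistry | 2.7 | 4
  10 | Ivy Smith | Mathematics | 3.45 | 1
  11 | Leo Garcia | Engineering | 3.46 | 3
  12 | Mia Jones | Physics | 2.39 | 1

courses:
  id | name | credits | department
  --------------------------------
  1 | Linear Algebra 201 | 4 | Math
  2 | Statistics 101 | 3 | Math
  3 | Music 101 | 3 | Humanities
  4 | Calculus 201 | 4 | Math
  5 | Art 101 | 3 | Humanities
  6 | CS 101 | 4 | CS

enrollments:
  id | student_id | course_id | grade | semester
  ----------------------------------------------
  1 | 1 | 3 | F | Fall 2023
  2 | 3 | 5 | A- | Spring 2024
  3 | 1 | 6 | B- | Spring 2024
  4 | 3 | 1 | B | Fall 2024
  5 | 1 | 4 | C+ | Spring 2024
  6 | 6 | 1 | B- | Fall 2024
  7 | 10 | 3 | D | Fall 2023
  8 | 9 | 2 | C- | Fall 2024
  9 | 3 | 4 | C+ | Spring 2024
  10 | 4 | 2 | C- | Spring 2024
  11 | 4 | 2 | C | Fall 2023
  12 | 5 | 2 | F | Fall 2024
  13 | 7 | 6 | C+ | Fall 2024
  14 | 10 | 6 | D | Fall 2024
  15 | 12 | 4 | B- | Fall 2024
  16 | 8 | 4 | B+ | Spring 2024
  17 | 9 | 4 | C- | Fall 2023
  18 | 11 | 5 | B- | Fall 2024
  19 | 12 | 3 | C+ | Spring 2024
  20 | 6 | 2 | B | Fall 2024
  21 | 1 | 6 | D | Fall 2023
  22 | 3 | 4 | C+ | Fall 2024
SELECT id, student_id FROM enrollments WHERE student_id NOT IN (SELECT id FROM students WHERE year <= 4)

Execution result:
(no rows)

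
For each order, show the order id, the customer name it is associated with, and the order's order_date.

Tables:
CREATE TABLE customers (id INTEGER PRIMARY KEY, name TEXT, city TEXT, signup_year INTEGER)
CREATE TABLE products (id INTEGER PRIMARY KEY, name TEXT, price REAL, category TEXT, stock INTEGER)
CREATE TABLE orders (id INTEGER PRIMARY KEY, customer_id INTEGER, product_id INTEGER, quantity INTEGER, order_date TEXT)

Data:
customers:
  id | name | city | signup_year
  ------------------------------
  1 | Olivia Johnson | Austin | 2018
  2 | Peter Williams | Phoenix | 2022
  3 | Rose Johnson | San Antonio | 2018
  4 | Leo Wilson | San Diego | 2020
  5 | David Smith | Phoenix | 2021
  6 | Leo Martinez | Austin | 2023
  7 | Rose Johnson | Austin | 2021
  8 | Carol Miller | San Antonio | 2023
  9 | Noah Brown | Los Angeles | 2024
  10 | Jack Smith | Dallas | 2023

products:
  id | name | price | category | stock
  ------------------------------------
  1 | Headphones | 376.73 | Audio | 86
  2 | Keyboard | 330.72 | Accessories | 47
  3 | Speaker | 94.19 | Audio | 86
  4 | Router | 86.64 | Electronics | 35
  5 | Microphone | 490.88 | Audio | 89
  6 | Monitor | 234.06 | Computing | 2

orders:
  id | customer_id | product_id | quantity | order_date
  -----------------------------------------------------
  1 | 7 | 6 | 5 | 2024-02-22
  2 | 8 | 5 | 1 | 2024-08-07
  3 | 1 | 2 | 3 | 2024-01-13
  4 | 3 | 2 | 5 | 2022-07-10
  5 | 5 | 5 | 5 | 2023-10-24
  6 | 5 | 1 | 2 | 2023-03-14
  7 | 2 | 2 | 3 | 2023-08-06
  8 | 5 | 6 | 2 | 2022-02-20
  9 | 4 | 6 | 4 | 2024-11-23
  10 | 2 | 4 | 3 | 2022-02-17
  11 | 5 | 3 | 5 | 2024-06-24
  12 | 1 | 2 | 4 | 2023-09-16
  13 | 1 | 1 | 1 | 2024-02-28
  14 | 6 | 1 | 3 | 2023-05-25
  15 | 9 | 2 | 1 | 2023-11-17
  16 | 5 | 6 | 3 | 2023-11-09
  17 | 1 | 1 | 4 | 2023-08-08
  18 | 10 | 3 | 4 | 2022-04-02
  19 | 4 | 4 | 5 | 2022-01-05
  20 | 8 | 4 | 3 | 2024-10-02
SELECT c.id, p.name AS customer, c.order_date FROM orders c JOIN customers p ON c.customer_id = p.id

Execution result:
id | customer | order_date
1 | Rose Johnson | 2024-02-22
2 | Carol Miller | 2024-08-07
3 | Olivia Johnson | 2024-01-13
4 | Rose Johnson | 2022-07-10
5 | David Smith | 2023-10-24
6 | David Smith | 2023-03-14
7 | Peter Williams | 2023-08-06
8 | David Smith | 2022-02-20
9 | Leo Wilson | 2024-11-23
10 | Peter Williams | 2022-02-17
11 | David Smith | 2024-06-24
12 | Olivia Johnson | 2023-09-16
13 | Olivia Johnson | 2024-02-28
14 | Leo Martinez | 2023-05-25
15 | Noah Brown | 2023-11-17
16 | David Smith | 2023-11-09
17 | Olivia Johnson | 2023-08-08
18 | Jack Smith | 2022-04-02
19 | Leo Wilson | 2022-01-05
20 | Carol Miller | 2024-10-02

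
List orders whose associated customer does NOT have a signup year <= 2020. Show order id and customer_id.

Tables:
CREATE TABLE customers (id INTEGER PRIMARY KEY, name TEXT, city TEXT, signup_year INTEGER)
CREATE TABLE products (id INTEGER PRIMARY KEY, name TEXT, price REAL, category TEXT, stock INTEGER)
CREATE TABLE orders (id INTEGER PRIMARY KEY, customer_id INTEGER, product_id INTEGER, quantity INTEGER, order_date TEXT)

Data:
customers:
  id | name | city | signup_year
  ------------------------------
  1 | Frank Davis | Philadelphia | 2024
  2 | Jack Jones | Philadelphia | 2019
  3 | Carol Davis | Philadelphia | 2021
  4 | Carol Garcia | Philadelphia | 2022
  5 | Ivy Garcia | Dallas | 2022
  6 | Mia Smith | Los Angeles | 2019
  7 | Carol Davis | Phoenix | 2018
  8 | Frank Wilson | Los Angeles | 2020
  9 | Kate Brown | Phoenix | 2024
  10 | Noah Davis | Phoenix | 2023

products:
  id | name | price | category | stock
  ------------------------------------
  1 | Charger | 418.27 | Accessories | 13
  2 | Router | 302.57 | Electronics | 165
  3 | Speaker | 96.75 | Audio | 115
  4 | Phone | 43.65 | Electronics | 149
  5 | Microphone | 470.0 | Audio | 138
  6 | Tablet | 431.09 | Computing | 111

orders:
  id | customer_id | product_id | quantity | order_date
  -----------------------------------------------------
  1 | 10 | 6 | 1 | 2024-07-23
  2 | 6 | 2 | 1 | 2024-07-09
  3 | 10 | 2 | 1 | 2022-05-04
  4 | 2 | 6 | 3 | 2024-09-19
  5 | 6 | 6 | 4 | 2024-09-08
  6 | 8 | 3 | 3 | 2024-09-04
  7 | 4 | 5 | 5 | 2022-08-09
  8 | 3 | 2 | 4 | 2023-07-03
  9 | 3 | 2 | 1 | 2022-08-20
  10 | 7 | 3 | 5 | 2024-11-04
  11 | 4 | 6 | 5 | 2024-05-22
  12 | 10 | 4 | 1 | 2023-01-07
SELECT id, customer_id FROM orders WHERE customer_id NOT IN (SELECT id FROM customers WHERE signup_year <= 2020)

Execution result:
id | customer_id
1 | 10
3 | 10
7 | 4
8 | 3
9 | 3
11 | 4
12 | 10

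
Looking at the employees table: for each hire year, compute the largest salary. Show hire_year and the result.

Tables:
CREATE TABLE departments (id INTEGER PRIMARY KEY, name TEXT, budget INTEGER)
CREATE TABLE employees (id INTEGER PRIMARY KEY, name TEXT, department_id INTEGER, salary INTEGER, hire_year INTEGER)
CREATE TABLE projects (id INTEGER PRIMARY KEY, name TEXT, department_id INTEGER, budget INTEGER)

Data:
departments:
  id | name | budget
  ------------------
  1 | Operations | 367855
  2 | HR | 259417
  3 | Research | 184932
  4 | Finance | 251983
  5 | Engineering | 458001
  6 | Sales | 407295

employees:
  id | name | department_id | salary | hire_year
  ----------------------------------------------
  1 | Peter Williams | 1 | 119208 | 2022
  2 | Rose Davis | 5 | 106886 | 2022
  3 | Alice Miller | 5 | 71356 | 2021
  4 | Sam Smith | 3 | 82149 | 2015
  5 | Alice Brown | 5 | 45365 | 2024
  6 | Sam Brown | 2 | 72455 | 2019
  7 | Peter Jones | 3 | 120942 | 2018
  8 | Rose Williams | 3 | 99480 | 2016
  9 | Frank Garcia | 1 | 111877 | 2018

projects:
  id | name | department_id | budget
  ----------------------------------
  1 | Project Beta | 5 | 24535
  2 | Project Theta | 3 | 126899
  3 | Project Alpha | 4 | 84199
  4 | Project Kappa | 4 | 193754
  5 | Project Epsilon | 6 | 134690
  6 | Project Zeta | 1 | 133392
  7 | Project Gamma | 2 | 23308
SELECT hire_year, MAX(salary) AS max_salary FROM employees GROUP BY hire_year

Execution result:
hire_year | max_salary
2015 | 82149
2016 | 99480
2018 | 120942
2019 | 72455
2021 | 71356
2022 | 119208
2024 | 45365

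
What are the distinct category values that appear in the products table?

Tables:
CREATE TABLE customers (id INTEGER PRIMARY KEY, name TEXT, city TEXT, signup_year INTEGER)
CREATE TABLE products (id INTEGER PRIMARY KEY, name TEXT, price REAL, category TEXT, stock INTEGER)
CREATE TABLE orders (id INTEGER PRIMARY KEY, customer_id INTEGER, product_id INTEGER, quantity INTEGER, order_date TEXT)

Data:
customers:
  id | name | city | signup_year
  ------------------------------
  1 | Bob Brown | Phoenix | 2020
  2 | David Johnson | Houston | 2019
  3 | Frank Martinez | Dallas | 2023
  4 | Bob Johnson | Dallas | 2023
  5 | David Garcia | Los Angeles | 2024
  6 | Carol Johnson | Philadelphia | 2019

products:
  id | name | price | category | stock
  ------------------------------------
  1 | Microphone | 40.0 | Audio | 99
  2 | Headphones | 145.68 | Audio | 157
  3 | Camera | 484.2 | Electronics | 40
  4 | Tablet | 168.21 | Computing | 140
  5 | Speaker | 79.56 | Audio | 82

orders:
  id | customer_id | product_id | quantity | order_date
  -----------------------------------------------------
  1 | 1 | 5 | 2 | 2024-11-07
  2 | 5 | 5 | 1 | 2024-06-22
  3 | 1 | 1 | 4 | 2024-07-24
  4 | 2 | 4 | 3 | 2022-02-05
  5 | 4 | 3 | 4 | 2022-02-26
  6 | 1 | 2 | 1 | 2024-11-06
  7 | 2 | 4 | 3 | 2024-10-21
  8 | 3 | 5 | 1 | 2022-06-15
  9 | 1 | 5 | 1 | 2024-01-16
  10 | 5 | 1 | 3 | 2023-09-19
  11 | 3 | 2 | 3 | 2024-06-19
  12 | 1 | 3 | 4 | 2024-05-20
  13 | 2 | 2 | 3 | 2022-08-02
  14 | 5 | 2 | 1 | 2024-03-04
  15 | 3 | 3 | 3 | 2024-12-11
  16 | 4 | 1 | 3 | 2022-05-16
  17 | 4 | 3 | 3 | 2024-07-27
SELECT DISTINCT category FROM products

Execution result:
category
Audio
Electronics
Computing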